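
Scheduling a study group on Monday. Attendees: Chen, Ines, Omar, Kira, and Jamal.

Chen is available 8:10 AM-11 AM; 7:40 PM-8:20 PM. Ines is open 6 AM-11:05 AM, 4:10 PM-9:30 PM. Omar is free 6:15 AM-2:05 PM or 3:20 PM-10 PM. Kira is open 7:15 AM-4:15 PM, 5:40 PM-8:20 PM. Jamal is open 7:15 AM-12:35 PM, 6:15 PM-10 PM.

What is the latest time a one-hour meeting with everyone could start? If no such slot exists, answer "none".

10:00

Chen ∩ Ines: 08:10-11:00, 19:40-20:20.
Chen ∩ Ines ∩ Omar: 08:10-11:00, 19:40-20:20.
Chen ∩ Ines ∩ Omar ∩ Kira: 08:10-11:00, 19:40-20:20.
Chen ∩ Ines ∩ Omar ∩ Kira ∩ Jamal: 08:10-11:00, 19:40-20:20.
The last common window of at least 60 minutes is 08:10-11:00; a 60-minute meeting can start as late as 10:00 and still end by 11:00.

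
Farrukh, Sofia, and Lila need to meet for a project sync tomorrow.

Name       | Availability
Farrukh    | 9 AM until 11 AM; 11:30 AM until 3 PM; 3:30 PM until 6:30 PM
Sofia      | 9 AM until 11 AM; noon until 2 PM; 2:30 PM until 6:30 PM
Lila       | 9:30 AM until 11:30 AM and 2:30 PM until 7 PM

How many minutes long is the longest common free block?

Farrukh ∩ Sofia: 09:00-11:00, 12:00-14:00, 14:30-15:00, 15:30-18:30.
Farrukh ∩ Sofia ∩ Lila: 09:30-11:00, 14:30-15:00, 15:30-18:30.
The longest is 15:30-18:30 at 180 minutes.

180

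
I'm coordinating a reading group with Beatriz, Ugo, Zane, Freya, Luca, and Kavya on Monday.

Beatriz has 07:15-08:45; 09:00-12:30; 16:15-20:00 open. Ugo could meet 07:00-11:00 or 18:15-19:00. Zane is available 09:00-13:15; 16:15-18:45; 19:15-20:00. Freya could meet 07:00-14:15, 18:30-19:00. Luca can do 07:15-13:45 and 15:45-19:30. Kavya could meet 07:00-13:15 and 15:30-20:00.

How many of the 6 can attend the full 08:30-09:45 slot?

Ugo, Freya, Luca, and Kavya can make the full 08:30-09:45 slot — that's 4.

4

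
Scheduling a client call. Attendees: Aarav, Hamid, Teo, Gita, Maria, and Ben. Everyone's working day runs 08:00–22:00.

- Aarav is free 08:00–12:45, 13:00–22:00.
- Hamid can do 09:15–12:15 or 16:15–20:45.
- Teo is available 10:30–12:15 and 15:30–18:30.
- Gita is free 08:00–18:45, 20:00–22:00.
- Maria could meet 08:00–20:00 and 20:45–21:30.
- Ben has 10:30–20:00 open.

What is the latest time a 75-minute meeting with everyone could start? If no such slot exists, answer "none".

Aarav ∩ Hamid: 09:15-12:15, 16:15-20:45.
Aarav ∩ Hamid ∩ Teo: 10:30-12:15, 16:15-18:30.
Aarav ∩ Hamid ∩ Teo ∩ Gita: 10:30-12:15, 16:15-18:30.
Aarav ∩ Hamid ∩ Teo ∩ Gita ∩ Maria: 10:30-12:15, 16:15-18:30.
Aarav ∩ Hamid ∩ Teo ∩ Gita ∩ Maria ∩ Ben: 10:30-12:15, 16:15-18:30.
The last common window of at least 75 minutes is 16:15-18:30; a 75-minute meeting can start as late as 17:15 and still end by 18:30.

17:15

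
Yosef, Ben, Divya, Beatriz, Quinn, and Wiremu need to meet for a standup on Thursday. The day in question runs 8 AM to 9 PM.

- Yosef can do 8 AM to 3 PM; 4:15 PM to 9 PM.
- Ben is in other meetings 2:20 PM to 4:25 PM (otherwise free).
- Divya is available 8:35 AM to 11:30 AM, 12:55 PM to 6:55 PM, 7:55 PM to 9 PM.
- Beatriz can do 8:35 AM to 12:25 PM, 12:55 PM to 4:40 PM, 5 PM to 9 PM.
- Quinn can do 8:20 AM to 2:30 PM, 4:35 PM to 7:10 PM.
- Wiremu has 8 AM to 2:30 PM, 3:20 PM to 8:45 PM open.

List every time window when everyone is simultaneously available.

08:35-11:30, 12:55-14:20, 16:35-16:40, 17:00-18:55

Yosef free: 08:00-15:00, 16:15-21:00.
Ben free: 08:00-14:20, 16:25-21:00 (invert busy blocks within the working day).
Divya free: 08:35-11:30, 12:55-18:55, 19:55-21:00.
Beatriz free: 08:35-12:25, 12:55-16:40, 17:00-21:00.
Quinn free: 08:20-14:30, 16:35-19:10.
Wiremu free: 08:00-14:30, 15:20-20:45.
Yosef ∩ Ben: 08:00-14:20, 16:25-21:00.
Yosef ∩ Ben ∩ Divya: 08:35-11:30, 12:55-14:20, 16:25-18:55, 19:55-21:00.
Yosef ∩ Ben ∩ Divya ∩ Beatriz: 08:35-11:30, 12:55-14:20, 16:25-16:40, 17:00-18:55, 19:55-21:00.
Yosef ∩ Ben ∩ Divya ∩ Beatriz ∩ Quinn: 08:35-11:30, 12:55-14:20, 16:35-16:40, 17:00-18:55.
Yosef ∩ Ben ∩ Divya ∩ Beatriz ∩ Quinn ∩ Wiremu: 08:35-11:30, 12:55-14:20, 16:35-16:40, 17:00-18:55.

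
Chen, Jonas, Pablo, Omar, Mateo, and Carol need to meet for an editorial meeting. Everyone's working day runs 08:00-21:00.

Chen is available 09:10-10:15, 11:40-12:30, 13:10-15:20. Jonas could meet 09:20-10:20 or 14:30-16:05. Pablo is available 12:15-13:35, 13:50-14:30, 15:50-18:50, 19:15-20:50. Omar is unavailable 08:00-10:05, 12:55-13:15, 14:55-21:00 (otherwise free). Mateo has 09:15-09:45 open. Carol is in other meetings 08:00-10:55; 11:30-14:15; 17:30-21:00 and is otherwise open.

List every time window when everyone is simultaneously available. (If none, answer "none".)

none

Chen free: 09:10-10:15, 11:40-12:30, 13:10-15:20.
Jonas free: 09:20-10:20, 14:30-16:05.
Pablo free: 12:15-13:35, 13:50-14:30, 15:50-18:50, 19:15-20:50.
Omar free: 10:05-12:55, 13:15-14:55 (invert busy blocks within the working day).
Mateo free: 09:15-09:45.
Carol free: 10:55-11:30, 14:15-17:30 (invert busy blocks within the working day).
Chen ∩ Jonas: 09:20-10:15, 14:30-15:20.
Chen ∩ Jonas ∩ Pablo: ∅.
Chen ∩ Jonas ∩ Pablo ∩ Omar: ∅.
Chen ∩ Jonas ∩ Pablo ∩ Omar ∩ Mateo: ∅.
Chen ∩ Jonas ∩ Pablo ∩ Omar ∩ Mateo ∩ Carol: ∅.
There is no time when everyone is free.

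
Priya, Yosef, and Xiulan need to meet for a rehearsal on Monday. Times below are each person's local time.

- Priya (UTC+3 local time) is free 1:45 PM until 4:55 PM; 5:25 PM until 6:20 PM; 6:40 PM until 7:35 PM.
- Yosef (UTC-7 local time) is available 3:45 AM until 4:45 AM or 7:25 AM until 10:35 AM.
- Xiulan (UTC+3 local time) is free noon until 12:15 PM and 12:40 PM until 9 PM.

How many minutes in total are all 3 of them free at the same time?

Priya in UTC: 10:45-13:55, 14:25-15:20, 15:40-16:35 (subtract 3h to convert from UTC+3).
Yosef in UTC: 10:45-11:45, 14:25-17:35 (add 7h to convert from UTC-7).
Xiulan in UTC: 09:00-09:15, 09:40-18:00 (subtract 3h to convert from UTC+3).
Priya ∩ Yosef: 10:45-11:45, 14:25-15:20, 15:40-16:35.
Priya ∩ Yosef ∩ Xiulan: 10:45-11:45, 14:25-15:20, 15:40-16:35.
Summing the common windows: 60 + 55 + 55 = 170 minutes.

170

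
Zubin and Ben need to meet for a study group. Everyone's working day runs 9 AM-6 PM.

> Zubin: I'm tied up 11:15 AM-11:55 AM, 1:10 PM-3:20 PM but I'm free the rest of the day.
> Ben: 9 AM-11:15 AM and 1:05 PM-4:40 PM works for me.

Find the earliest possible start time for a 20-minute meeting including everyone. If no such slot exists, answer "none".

09:00

Zubin free: 09:00-11:15, 11:55-13:10, 15:20-18:00 (invert busy blocks within the working day).
Ben free: 09:00-11:15, 13:05-16:40.
Zubin ∩ Ben: 09:00-11:15, 13:05-13:10, 15:20-16:40.
The first common window of at least 20 minutes is 09:00-11:15, so the earliest start is 09:00.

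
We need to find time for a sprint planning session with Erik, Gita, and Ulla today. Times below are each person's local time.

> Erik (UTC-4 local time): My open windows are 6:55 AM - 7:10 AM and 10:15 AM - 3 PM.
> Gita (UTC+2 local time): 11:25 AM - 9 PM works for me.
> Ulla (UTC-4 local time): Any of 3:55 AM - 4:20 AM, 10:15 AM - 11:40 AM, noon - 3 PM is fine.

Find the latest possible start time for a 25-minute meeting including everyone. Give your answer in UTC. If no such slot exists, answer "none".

Erik in UTC: 10:55-11:10, 14:15-19:00 (add 4h to convert from UTC-4).
Gita in UTC: 09:25-19:00 (subtract 2h to convert from UTC+2).
Ulla in UTC: 07:55-08:20, 14:15-15:40, 16:00-19:00 (add 4h to convert from UTC-4).
Erik ∩ Gita: 10:55-11:10, 14:15-19:00.
Erik ∩ Gita ∩ Ulla: 14:15-15:40, 16:00-19:00.
Those are the intersection windows.
The last common window of at least 25 minutes is 16:00-19:00; a 25-minute meeting can start as late as 18:35 and still end by 19:00.

18:35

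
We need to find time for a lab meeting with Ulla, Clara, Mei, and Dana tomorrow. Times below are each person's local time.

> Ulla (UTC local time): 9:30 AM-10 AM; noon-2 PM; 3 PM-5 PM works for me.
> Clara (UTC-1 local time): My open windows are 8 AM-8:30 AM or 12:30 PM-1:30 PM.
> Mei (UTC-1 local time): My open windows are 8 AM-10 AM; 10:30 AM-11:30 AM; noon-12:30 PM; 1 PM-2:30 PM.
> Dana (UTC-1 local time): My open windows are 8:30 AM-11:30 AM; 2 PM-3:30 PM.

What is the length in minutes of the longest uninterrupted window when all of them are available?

Ulla in UTC: 09:30-10:00, 12:00-14:00, 15:00-17:00.
Clara in UTC: 09:00-09:30, 13:30-14:30 (add 1h to convert from UTC-1).
Mei in UTC: 09:00-11:00, 11:30-12:30, 13:00-13:30, 14:00-15:30 (add 1h to convert from UTC-1).
Dana in UTC: 09:30-12:30, 15:00-16:30 (add 1h to convert from UTC-1).
Ulla ∩ Clara: 13:30-14:00.
Ulla ∩ Clara ∩ Mei: ∅.
Ulla ∩ Clara ∩ Mei ∩ Dana: ∅.
There is no time when everyone is free.
No common window exists, so the longest block is 0 minutes.

0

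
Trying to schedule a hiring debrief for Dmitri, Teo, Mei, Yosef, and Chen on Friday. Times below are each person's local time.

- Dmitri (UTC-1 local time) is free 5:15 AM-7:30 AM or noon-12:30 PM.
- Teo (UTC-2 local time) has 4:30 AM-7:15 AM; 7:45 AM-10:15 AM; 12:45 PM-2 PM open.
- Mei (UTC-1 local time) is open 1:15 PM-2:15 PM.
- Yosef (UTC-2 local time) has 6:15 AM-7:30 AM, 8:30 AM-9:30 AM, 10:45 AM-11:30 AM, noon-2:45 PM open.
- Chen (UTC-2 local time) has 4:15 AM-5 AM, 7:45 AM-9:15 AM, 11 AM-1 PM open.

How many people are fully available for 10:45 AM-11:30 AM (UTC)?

Dmitri in UTC: 06:15-08:30, 13:00-13:30 (add 1h to convert from UTC-1).
Teo in UTC: 06:30-09:15, 09:45-12:15, 14:45-16:00 (add 2h to convert from UTC-2).
Mei in UTC: 14:15-15:15 (add 1h to convert from UTC-1).
Yosef in UTC: 08:15-09:30, 10:30-11:30, 12:45-13:30, 14:00-16:45 (add 2h to convert from UTC-2).
Chen in UTC: 06:15-07:00, 09:45-11:15, 13:00-15:00 (add 2h to convert from UTC-2).
Teo and Yosef can make the full 10:45-11:30 slot — that's 2.

2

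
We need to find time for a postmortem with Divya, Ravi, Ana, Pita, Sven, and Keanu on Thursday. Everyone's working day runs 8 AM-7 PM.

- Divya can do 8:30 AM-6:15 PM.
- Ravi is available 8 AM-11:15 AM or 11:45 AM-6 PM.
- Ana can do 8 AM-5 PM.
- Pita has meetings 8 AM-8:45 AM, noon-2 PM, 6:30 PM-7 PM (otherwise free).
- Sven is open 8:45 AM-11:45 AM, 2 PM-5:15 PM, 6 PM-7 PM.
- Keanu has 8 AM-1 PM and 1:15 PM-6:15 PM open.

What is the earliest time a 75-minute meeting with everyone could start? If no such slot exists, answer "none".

08:45

Divya free: 08:30-18:15.
Ravi free: 08:00-11:15, 11:45-18:00.
Ana free: 08:00-17:00.
Pita free: 08:45-12:00, 14:00-18:30 (invert busy blocks within the working day).
Sven free: 08:45-11:45, 14:00-17:15, 18:00-19:00.
Keanu free: 08:00-13:00, 13:15-18:15.
Divya ∩ Ravi: 08:30-11:15, 11:45-18:00.
Divya ∩ Ravi ∩ Ana: 08:30-11:15, 11:45-17:00.
Divya ∩ Ravi ∩ Ana ∩ Pita: 08:45-11:15, 11:45-12:00, 14:00-17:00.
Divya ∩ Ravi ∩ Ana ∩ Pita ∩ Sven: 08:45-11:15, 14:00-17:00.
Divya ∩ Ravi ∩ Ana ∩ Pita ∩ Sven ∩ Keanu: 08:45-11:15, 14:00-17:00.
The first common window of at least 75 minutes is 08:45-11:15, so the earliest start is 08:45.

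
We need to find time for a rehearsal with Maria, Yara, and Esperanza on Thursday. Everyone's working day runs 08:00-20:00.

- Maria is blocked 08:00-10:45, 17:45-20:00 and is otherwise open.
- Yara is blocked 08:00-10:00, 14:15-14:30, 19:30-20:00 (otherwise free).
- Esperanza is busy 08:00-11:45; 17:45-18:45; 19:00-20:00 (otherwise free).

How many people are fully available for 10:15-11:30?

Maria free: 10:45-17:45 (invert busy blocks within the working day).
Yara free: 10:00-14:15, 14:30-19:30 (invert busy blocks within the working day).
Esperanza free: 11:45-17:45, 18:45-19:00 (invert busy blocks within the working day).
Yara can make the full 10:15-11:30 slot — that's 1.

1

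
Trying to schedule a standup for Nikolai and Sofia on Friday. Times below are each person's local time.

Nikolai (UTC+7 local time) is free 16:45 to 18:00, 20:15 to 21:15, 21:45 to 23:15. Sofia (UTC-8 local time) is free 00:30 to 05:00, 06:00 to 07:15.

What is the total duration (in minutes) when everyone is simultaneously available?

Nikolai in UTC: 09:45-11:00, 13:15-14:15, 14:45-16:15 (subtract 7h to convert from UTC+7).
Sofia in UTC: 08:30-13:00, 14:00-15:15 (add 8h to convert from UTC-8).
Nikolai ∩ Sofia: 09:45-11:00, 14:00-14:15, 14:45-15:15.
So the common availability across everyone is 09:45-11:00, 14:00-14:15, 14:45-15:15.
Summing the common windows: 75 + 15 + 30 = 120 minutes.

120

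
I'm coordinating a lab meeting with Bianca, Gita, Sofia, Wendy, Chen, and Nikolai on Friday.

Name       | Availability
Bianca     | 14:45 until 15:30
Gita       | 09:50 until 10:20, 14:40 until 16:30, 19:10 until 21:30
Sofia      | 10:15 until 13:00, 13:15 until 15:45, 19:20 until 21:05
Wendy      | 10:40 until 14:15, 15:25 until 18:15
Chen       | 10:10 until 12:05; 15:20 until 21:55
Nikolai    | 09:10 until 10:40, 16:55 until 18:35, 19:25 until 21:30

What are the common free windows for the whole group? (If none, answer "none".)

Bianca ∩ Gita: 14:45-15:30.
Bianca ∩ Gita ∩ Sofia: 14:45-15:30.
Bianca ∩ Gita ∩ Sofia ∩ Wendy: 15:25-15:30.
Bianca ∩ Gita ∩ Sofia ∩ Wendy ∩ Chen: 15:25-15:30.
Bianca ∩ Gita ∩ Sofia ∩ Wendy ∩ Chen ∩ Nikolai: ∅.
There is no time when everyone is free.

none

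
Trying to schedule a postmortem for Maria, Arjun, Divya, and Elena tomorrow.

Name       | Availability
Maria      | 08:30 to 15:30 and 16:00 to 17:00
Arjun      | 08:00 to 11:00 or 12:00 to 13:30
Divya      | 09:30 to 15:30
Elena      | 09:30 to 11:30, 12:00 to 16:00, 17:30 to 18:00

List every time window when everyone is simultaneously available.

09:30-11:00, 12:00-13:30

Maria ∩ Arjun: 08:30-11:00, 12:00-13:30.
Maria ∩ Arjun ∩ Divya: 09:30-11:00, 12:00-13:30.
Maria ∩ Arjun ∩ Divya ∩ Elena: 09:30-11:00, 12:00-13:30.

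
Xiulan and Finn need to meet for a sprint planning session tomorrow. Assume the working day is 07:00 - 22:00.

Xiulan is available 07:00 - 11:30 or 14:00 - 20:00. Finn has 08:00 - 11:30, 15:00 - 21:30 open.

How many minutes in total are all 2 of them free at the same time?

510

Xiulan ∩ Finn: 08:00-11:30, 15:00-20:00.
Summing the common windows: 210 + 300 = 510 minutes.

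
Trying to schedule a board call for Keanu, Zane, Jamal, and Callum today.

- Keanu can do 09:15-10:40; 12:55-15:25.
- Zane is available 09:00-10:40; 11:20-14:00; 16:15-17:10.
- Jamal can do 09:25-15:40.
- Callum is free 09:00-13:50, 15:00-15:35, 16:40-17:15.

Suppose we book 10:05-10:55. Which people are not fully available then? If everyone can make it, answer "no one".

Keanu: not fully free for 10:05-10:55. Zane: not fully free for 10:05-10:55. Jamal: free for 10:05-10:55. Callum: free for 10:05-10:55.

Keanu, Zane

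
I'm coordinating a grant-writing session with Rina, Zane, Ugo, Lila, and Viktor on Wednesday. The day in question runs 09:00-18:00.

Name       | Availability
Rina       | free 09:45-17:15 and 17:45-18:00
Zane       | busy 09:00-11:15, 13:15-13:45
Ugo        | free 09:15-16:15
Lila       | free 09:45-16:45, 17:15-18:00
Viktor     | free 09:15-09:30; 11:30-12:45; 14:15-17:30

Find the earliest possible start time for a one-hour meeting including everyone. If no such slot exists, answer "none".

Rina free: 09:45-17:15, 17:45-18:00.
Zane free: 11:15-13:15, 13:45-18:00 (invert busy blocks within the working day).
Ugo free: 09:15-16:15.
Lila free: 09:45-16:45, 17:15-18:00.
Viktor free: 09:15-09:30, 11:30-12:45, 14:15-17:30.
Rina ∩ Zane: 11:15-13:15, 13:45-17:15, 17:45-18:00.
Rina ∩ Zane ∩ Ugo: 11:15-13:15, 13:45-16:15.
Rina ∩ Zane ∩ Ugo ∩ Lila: 11:15-13:15, 13:45-16:15.
Rina ∩ Zane ∩ Ugo ∩ Lila ∩ Viktor: 11:30-12:45, 14:15-16:15.
The first common window of at least 60 minutes is 11:30-12:45, so the earliest start is 11:30.

11:30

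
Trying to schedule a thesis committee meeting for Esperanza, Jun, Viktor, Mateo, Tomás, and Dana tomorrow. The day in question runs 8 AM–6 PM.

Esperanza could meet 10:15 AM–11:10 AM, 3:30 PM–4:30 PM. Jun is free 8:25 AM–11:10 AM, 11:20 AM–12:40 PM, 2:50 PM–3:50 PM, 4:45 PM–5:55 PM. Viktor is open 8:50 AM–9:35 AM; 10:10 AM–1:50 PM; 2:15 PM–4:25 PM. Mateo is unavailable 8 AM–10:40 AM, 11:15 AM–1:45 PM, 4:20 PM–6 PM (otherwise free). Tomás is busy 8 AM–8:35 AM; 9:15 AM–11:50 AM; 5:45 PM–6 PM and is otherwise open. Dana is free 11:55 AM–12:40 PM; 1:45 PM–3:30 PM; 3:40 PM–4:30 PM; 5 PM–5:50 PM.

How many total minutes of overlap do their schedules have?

10

Esperanza free: 10:15-11:10, 15:30-16:30.
Jun free: 08:25-11:10, 11:20-12:40, 14:50-15:50, 16:45-17:55.
Viktor free: 08:50-09:35, 10:10-13:50, 14:15-16:25.
Mateo free: 10:40-11:15, 13:45-16:20 (invert busy blocks within the working day).
Tomás free: 08:35-09:15, 11:50-17:45 (invert busy blocks within the working day).
Dana free: 11:55-12:40, 13:45-15:30, 15:40-16:30, 17:00-17:50.
Esperanza ∩ Jun: 10:15-11:10, 15:30-15:50.
Esperanza ∩ Jun ∩ Viktor: 10:15-11:10, 15:30-15:50.
Esperanza ∩ Jun ∩ Viktor ∩ Mateo: 10:40-11:10, 15:30-15:50.
Esperanza ∩ Jun ∩ Viktor ∩ Mateo ∩ Tomás: 15:30-15:50.
Esperanza ∩ Jun ∩ Viktor ∩ Mateo ∩ Tomás ∩ Dana: 15:40-15:50.
That's a single block of 10 minutes.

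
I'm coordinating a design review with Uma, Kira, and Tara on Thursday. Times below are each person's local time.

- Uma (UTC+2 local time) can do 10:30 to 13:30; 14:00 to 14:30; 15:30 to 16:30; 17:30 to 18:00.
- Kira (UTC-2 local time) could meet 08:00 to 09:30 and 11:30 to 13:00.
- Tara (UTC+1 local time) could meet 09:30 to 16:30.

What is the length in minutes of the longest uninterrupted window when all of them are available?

90

Uma in UTC: 08:30-11:30, 12:00-12:30, 13:30-14:30, 15:30-16:00 (subtract 2h to convert from UTC+2).
Kira in UTC: 10:00-11:30, 13:30-15:00 (add 2h to convert from UTC-2).
Tara in UTC: 08:30-15:30 (subtract 1h to convert from UTC+1).
Uma ∩ Kira: 10:00-11:30, 13:30-14:30.
Uma ∩ Kira ∩ Tara: 10:00-11:30, 13:30-14:30.
The longest is 10:00-11:30 at 90 minutes.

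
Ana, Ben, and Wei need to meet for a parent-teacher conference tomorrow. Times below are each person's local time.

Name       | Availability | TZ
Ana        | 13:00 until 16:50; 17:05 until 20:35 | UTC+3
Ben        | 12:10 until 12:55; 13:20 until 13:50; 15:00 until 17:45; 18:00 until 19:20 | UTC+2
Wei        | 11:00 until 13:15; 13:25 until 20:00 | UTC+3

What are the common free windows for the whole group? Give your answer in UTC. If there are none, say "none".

Ana in UTC: 10:00-13:50, 14:05-17:35 (subtract 3h to convert from UTC+3).
Ben in UTC: 10:10-10:55, 11:20-11:50, 13:00-15:45, 16:00-17:20 (subtract 2h to convert from UTC+2).
Wei in UTC: 08:00-10:15, 10:25-17:00 (subtract 3h to convert from UTC+3).
Ana ∩ Ben: 10:10-10:55, 11:20-11:50, 13:00-13:50, 14:05-15:45, 16:00-17:20.
Ana ∩ Ben ∩ Wei: 10:10-10:15, 10:25-10:55, 11:20-11:50, 13:00-13:50, 14:05-15:45, 16:00-17:00.

10:10-10:15, 10:25-10:55, 11:20-11:50, 13:00-13:50, 14:05-15:45, 16:00-17:00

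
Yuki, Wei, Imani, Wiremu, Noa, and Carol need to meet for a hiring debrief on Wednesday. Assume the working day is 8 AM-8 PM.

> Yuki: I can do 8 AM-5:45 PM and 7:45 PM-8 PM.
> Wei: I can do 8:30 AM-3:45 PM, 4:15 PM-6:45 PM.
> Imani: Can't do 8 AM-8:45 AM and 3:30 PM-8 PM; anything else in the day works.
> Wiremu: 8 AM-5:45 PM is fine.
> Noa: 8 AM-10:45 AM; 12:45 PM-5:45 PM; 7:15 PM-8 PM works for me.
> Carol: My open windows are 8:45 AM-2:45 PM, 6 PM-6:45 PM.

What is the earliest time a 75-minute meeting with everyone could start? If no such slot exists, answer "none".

Yuki free: 08:00-17:45, 19:45-20:00.
Wei free: 08:30-15:45, 16:15-18:45.
Imani free: 08:45-15:30 (invert busy blocks within the working day).
Wiremu free: 08:00-17:45.
Noa free: 08:00-10:45, 12:45-17:45, 19:15-20:00.
Carol free: 08:45-14:45, 18:00-18:45.
Yuki ∩ Wei: 08:30-15:45, 16:15-17:45.
Yuki ∩ Wei ∩ Imani: 08:45-15:30.
Yuki ∩ Wei ∩ Imani ∩ Wiremu: 08:45-15:30.
Yuki ∩ Wei ∩ Imani ∩ Wiremu ∩ Noa: 08:45-10:45, 12:45-15:30.
Yuki ∩ Wei ∩ Imani ∩ Wiremu ∩ Noa ∩ Carol: 08:45-10:45, 12:45-14:45.
Those are the intersection windows.
The first common window of at least 75 minutes is 08:45-10:45, so the earliest start is 08:45.

08:45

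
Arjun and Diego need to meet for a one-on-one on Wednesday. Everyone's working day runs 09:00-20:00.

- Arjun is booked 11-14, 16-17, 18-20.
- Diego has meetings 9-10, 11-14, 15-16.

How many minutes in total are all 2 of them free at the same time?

180

Arjun free: 09:00-11:00, 14:00-16:00, 17:00-18:00 (invert busy blocks within the working day).
Diego free: 10:00-11:00, 14:00-15:00, 16:00-20:00 (invert busy blocks within the working day).
Arjun ∩ Diego: 10:00-11:00, 14:00-15:00, 17:00-18:00.
So the common availability across everyone is 10:00-11:00, 14:00-15:00, 17:00-18:00.
Summing the common windows: 60 + 60 + 60 = 180 minutes.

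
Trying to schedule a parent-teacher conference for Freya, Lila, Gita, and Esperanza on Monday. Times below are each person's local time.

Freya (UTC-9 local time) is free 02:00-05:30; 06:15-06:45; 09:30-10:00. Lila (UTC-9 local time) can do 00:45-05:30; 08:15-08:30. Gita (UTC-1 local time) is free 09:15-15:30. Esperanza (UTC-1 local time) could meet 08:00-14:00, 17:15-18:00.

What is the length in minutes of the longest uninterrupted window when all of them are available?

210

Freya in UTC: 11:00-14:30, 15:15-15:45, 18:30-19:00 (add 9h to convert from UTC-9).
Lila in UTC: 09:45-14:30, 17:15-17:30 (add 9h to convert from UTC-9).
Gita in UTC: 10:15-16:30 (add 1h to convert from UTC-1).
Esperanza in UTC: 09:00-15:00, 18:15-19:00 (add 1h to convert from UTC-1).
Freya ∩ Lila: 11:00-14:30.
Freya ∩ Lila ∩ Gita: 11:00-14:30.
Freya ∩ Lila ∩ Gita ∩ Esperanza: 11:00-14:30.
So the common availability across everyone is 11:00-14:30.
The longest is 11:00-14:30 at 210 minutes.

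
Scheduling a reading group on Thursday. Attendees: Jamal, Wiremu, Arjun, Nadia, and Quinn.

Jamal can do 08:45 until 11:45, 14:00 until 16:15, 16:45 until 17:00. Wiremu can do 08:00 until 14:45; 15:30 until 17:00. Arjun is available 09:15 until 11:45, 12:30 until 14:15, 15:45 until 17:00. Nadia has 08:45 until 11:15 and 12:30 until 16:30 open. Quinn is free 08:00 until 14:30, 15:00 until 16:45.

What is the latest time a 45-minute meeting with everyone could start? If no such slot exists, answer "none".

Jamal ∩ Wiremu: 08:45-11:45, 14:00-14:45, 15:30-16:15, 16:45-17:00.
Jamal ∩ Wiremu ∩ Arjun: 09:15-11:45, 14:00-14:15, 15:45-16:15, 16:45-17:00.
Jamal ∩ Wiremu ∩ Arjun ∩ Nadia: 09:15-11:15, 14:00-14:15, 15:45-16:15.
Jamal ∩ Wiremu ∩ Arjun ∩ Nadia ∩ Quinn: 09:15-11:15, 14:00-14:15, 15:45-16:15.
The last common window of at least 45 minutes is 09:15-11:15; a 45-minute meeting can start as late as 10:30 and still end by 11:15.

10:30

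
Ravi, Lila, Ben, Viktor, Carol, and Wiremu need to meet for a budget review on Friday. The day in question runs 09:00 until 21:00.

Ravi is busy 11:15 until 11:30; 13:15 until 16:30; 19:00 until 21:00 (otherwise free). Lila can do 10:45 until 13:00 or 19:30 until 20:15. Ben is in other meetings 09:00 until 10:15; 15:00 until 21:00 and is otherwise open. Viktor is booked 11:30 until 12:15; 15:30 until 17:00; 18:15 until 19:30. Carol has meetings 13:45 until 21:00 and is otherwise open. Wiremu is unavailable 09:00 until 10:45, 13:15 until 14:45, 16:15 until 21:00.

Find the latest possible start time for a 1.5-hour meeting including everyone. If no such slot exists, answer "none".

none

Ravi free: 09:00-11:15, 11:30-13:15, 16:30-19:00 (invert busy blocks within the working day).
Lila free: 10:45-13:00, 19:30-20:15.
Ben free: 10:15-15:00 (invert busy blocks within the working day).
Viktor free: 09:00-11:30, 12:15-15:30, 17:00-18:15, 19:30-21:00 (invert busy blocks within the working day).
Carol free: 09:00-13:45 (invert busy blocks within the working day).
Wiremu free: 10:45-13:15, 14:45-16:15 (invert busy blocks within the working day).
Ravi ∩ Lila: 10:45-11:15, 11:30-13:00.
Ravi ∩ Lila ∩ Ben: 10:45-11:15, 11:30-13:00.
Ravi ∩ Lila ∩ Ben ∩ Viktor: 10:45-11:15, 12:15-13:00.
Ravi ∩ Lila ∩ Ben ∩ Viktor ∩ Carol: 10:45-11:15, 12:15-13:00.
Ravi ∩ Lila ∩ Ben ∩ Viktor ∩ Carol ∩ Wiremu: 10:45-11:15, 12:15-13:00.
No common window is at least 90 minutes long.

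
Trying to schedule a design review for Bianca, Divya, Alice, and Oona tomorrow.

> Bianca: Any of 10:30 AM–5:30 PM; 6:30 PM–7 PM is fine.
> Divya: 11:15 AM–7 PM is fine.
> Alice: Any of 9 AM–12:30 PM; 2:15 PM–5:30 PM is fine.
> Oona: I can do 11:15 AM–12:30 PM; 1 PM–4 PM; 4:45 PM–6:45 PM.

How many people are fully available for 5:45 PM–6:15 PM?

2

Divya and Oona can make the full 17:45-18:15 slot — that's 2.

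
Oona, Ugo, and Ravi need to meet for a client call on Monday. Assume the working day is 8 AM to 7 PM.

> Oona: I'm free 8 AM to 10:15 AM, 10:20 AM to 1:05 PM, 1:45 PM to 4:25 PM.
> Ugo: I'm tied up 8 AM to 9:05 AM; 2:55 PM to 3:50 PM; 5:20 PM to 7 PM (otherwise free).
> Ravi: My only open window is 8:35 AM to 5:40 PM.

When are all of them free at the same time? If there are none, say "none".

09:05-10:15, 10:20-13:05, 13:45-14:55, 15:50-16:25

Oona free: 08:00-10:15, 10:20-13:05, 13:45-16:25.
Ugo free: 09:05-14:55, 15:50-17:20 (invert busy blocks within the working day).
Ravi free: 08:35-17:40.
Oona ∩ Ugo: 09:05-10:15, 10:20-13:05, 13:45-14:55, 15:50-16:25.
Oona ∩ Ugo ∩ Ravi: 09:05-10:15, 10:20-13:05, 13:45-14:55, 15:50-16:25.
So the common availability across everyone is 09:05-10:15, 10:20-13:05, 13:45-14:55, 15:50-16:25.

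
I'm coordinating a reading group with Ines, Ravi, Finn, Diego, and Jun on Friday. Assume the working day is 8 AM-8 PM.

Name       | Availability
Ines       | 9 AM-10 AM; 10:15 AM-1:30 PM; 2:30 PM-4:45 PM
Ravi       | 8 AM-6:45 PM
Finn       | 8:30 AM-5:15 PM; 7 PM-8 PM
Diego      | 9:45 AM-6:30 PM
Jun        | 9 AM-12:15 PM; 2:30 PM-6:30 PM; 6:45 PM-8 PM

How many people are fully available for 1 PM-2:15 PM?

Ravi, Finn, and Diego can make the full 13:00-14:15 slot — that's 3.

3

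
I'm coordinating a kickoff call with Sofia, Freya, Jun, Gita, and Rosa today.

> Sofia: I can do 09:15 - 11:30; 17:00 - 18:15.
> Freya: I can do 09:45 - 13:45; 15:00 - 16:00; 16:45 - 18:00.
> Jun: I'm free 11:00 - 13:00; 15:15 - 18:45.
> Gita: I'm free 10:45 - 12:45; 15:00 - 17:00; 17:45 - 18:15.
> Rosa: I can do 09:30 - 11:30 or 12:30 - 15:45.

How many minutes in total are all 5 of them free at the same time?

30

Sofia ∩ Freya: 09:45-11:30, 17:00-18:00.
Sofia ∩ Freya ∩ Jun: 11:00-11:30, 17:00-18:00.
Sofia ∩ Freya ∩ Jun ∩ Gita: 11:00-11:30, 17:45-18:00.
Sofia ∩ Freya ∩ Jun ∩ Gita ∩ Rosa: 11:00-11:30.
That's a single block of 30 minutes.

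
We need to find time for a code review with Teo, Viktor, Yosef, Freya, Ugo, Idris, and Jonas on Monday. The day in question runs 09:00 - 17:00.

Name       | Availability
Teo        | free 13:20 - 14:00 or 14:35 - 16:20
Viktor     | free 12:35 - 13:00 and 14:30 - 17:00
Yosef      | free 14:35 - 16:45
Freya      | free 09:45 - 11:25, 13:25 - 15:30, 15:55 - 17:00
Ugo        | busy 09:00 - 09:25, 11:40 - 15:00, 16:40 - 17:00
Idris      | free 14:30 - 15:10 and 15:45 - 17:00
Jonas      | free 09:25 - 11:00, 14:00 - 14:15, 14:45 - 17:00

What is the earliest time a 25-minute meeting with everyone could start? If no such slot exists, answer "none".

15:55

Teo free: 13:20-14:00, 14:35-16:20.
Viktor free: 12:35-13:00, 14:30-17:00.
Yosef free: 14:35-16:45.
Freya free: 09:45-11:25, 13:25-15:30, 15:55-17:00.
Ugo free: 09:25-11:40, 15:00-16:40 (invert busy blocks within the working day).
Idris free: 14:30-15:10, 15:45-17:00.
Jonas free: 09:25-11:00, 14:00-14:15, 14:45-17:00.
Teo ∩ Viktor: 14:35-16:20.
Teo ∩ Viktor ∩ Yosef: 14:35-16:20.
Teo ∩ Viktor ∩ Yosef ∩ Freya: 14:35-15:30, 15:55-16:20.
Teo ∩ Viktor ∩ Yosef ∩ Freya ∩ Ugo: 15:00-15:30, 15:55-16:20.
Teo ∩ Viktor ∩ Yosef ∩ Freya ∩ Ugo ∩ Idris: 15:00-15:10, 15:55-16:20.
Teo ∩ Viktor ∩ Yosef ∩ Freya ∩ Ugo ∩ Idris ∩ Jonas: 15:00-15:10, 15:55-16:20.
The first common window of at least 25 minutes is 15:55-16:20, so the earliest start is 15:55.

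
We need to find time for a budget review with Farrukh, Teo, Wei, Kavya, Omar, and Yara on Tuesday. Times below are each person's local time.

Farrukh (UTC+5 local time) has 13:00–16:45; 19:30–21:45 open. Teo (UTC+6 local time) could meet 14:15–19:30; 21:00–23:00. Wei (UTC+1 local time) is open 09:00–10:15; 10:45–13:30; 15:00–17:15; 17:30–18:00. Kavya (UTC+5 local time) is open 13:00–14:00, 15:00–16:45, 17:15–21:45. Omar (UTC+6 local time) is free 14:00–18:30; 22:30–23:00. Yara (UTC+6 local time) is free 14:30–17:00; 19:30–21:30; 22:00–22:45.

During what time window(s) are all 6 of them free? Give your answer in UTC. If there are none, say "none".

08:30-09:00, 10:00-11:00, 16:30-16:45

Farrukh in UTC: 08:00-11:45, 14:30-16:45 (subtract 5h to convert from UTC+5).
Teo in UTC: 08:15-13:30, 15:00-17:00 (subtract 6h to convert from UTC+6).
Wei in UTC: 08:00-09:15, 09:45-12:30, 14:00-16:15, 16:30-17:00 (subtract 1h to convert from UTC+1).
Kavya in UTC: 08:00-09:00, 10:00-11:45, 12:15-16:45 (subtract 5h to convert from UTC+5).
Omar in UTC: 08:00-12:30, 16:30-17:00 (subtract 6h to convert from UTC+6).
Yara in UTC: 08:30-11:00, 13:30-15:30, 16:00-16:45 (subtract 6h to convert from UTC+6).
Farrukh ∩ Teo: 08:15-11:45, 15:00-16:45.
Farrukh ∩ Teo ∩ Wei: 08:15-09:15, 09:45-11:45, 15:00-16:15, 16:30-16:45.
Farrukh ∩ Teo ∩ Wei ∩ Kavya: 08:15-09:00, 10:00-11:45, 15:00-16:15, 16:30-16:45.
Farrukh ∩ Teo ∩ Wei ∩ Kavya ∩ Omar: 08:15-09:00, 10:00-11:45, 16:30-16:45.
Farrukh ∩ Teo ∩ Wei ∩ Kavya ∩ Omar ∩ Yara: 08:30-09:00, 10:00-11:00, 16:30-16:45.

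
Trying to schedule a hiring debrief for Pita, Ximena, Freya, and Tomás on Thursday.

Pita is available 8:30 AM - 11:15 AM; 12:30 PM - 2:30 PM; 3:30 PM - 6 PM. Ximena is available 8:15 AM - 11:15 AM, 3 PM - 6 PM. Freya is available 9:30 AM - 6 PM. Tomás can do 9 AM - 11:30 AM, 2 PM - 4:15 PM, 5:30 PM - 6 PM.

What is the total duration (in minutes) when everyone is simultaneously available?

Pita ∩ Ximena: 08:30-11:15, 15:30-18:00.
Pita ∩ Ximena ∩ Freya: 09:30-11:15, 15:30-18:00.
Pita ∩ Ximena ∩ Freya ∩ Tomás: 09:30-11:15, 15:30-16:15, 17:30-18:00.
Those are the intersection windows.
Summing the common windows: 105 + 45 + 30 = 180 minutes.

180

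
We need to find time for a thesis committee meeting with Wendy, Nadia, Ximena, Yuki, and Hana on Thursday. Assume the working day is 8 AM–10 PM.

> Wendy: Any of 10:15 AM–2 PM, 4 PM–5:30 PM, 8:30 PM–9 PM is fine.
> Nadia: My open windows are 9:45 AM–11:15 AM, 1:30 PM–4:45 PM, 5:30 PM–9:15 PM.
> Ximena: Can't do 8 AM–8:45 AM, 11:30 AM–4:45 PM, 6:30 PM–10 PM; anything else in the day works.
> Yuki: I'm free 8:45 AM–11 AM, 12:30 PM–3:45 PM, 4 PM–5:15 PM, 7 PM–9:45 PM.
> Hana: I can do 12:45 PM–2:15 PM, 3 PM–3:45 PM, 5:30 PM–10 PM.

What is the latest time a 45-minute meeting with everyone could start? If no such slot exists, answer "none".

none

Wendy free: 10:15-14:00, 16:00-17:30, 20:30-21:00.
Nadia free: 09:45-11:15, 13:30-16:45, 17:30-21:15.
Ximena free: 08:45-11:30, 16:45-18:30 (invert busy blocks within the working day).
Yuki free: 08:45-11:00, 12:30-15:45, 16:00-17:15, 19:00-21:45.
Hana free: 12:45-14:15, 15:00-15:45, 17:30-22:00.
Wendy ∩ Nadia: 10:15-11:15, 13:30-14:00, 16:00-16:45, 20:30-21:00.
Wendy ∩ Nadia ∩ Ximena: 10:15-11:15.
Wendy ∩ Nadia ∩ Ximena ∩ Yuki: 10:15-11:00.
Wendy ∩ Nadia ∩ Ximena ∩ Yuki ∩ Hana: ∅.
There is no time when everyone is free.
No common window is at least 45 minutes long.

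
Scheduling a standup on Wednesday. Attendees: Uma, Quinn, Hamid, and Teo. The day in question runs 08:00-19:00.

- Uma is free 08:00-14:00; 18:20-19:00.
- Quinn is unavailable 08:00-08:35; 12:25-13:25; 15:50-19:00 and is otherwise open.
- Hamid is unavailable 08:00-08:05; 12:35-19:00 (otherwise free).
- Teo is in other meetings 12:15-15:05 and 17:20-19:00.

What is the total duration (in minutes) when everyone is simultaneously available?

220

Uma free: 08:00-14:00, 18:20-19:00.
Quinn free: 08:35-12:25, 13:25-15:50 (invert busy blocks within the working day).
Hamid free: 08:05-12:35 (invert busy blocks within the working day).
Teo free: 08:00-12:15, 15:05-17:20 (invert busy blocks within the working day).
Uma ∩ Quinn: 08:35-12:25, 13:25-14:00.
Uma ∩ Quinn ∩ Hamid: 08:35-12:25.
Uma ∩ Quinn ∩ Hamid ∩ Teo: 08:35-12:15.
That's a single block of 220 minutes.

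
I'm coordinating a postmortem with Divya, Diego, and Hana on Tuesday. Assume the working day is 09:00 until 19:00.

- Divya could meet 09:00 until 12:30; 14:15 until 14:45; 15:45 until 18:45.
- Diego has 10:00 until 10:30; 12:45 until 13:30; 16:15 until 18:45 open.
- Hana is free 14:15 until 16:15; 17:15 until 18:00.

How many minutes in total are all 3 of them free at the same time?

45

Divya ∩ Diego: 10:00-10:30, 16:15-18:45.
Divya ∩ Diego ∩ Hana: 17:15-18:00.
That's a single block of 45 minutes.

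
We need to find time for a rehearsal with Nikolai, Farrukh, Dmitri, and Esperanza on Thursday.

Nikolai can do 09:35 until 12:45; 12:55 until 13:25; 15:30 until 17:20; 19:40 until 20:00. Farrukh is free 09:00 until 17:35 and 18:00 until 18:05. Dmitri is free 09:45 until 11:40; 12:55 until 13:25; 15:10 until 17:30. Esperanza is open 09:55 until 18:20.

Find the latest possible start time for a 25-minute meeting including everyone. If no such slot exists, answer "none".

16:55

Nikolai ∩ Farrukh: 09:35-12:45, 12:55-13:25, 15:30-17:20.
Nikolai ∩ Farrukh ∩ Dmitri: 09:45-11:40, 12:55-13:25, 15:30-17:20.
Nikolai ∩ Farrukh ∩ Dmitri ∩ Esperanza: 09:55-11:40, 12:55-13:25, 15:30-17:20.
The last common window of at least 25 minutes is 15:30-17:20; a 25-minute meeting can start as late as 16:55 and still end by 17:20.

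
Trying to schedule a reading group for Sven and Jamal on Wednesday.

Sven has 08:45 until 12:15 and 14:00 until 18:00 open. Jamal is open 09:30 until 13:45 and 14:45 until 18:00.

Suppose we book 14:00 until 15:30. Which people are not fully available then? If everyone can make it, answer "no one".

Sven: free for 14:00-15:30. Jamal: not fully free for 14:00-15:30.

Jamal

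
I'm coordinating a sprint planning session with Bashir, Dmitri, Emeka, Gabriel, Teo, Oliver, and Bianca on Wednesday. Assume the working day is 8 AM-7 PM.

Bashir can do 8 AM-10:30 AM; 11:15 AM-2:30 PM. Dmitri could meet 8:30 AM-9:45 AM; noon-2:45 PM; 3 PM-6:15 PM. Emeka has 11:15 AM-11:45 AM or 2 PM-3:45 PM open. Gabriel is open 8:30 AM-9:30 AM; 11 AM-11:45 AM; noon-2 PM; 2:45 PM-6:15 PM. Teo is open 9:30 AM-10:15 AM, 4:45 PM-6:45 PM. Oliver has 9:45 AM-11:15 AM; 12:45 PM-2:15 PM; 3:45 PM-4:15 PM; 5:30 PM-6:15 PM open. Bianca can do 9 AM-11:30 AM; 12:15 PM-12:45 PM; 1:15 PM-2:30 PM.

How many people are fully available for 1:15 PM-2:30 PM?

3

Bashir, Dmitri, and Bianca can make the full 13:15-14:30 slot — that's 3.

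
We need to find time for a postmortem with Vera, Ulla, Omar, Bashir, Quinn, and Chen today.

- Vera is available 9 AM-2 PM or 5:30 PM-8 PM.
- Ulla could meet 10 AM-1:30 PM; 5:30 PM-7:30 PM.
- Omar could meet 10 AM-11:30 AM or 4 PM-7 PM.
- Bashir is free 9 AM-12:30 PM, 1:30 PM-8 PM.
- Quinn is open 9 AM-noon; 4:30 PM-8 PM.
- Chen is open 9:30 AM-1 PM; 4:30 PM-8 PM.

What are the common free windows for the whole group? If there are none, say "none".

Vera ∩ Ulla: 10:00-13:30, 17:30-19:30.
Vera ∩ Ulla ∩ Omar: 10:00-11:30, 17:30-19:00.
Vera ∩ Ulla ∩ Omar ∩ Bashir: 10:00-11:30, 17:30-19:00.
Vera ∩ Ulla ∩ Omar ∩ Bashir ∩ Quinn: 10:00-11:30, 17:30-19:00.
Vera ∩ Ulla ∩ Omar ∩ Bashir ∩ Quinn ∩ Chen: 10:00-11:30, 17:30-19:00.

10:00-11:30, 17:30-19:00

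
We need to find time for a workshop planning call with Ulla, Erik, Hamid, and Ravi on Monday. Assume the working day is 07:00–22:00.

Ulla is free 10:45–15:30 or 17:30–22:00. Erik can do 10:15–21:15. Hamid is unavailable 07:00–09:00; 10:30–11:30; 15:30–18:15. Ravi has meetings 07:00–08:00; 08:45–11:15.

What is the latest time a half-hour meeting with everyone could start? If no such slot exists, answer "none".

20:45

Ulla free: 10:45-15:30, 17:30-22:00.
Erik free: 10:15-21:15.
Hamid free: 09:00-10:30, 11:30-15:30, 18:15-22:00 (invert busy blocks within the working day).
Ravi free: 08:00-08:45, 11:15-22:00 (invert busy blocks within the working day).
Ulla ∩ Erik: 10:45-15:30, 17:30-21:15.
Ulla ∩ Erik ∩ Hamid: 11:30-15:30, 18:15-21:15.
Ulla ∩ Erik ∩ Hamid ∩ Ravi: 11:30-15:30, 18:15-21:15.
Those are the intersection windows.
The last common window of at least 30 minutes is 18:15-21:15; a 30-minute meeting can start as late as 20:45 and still end by 21:15.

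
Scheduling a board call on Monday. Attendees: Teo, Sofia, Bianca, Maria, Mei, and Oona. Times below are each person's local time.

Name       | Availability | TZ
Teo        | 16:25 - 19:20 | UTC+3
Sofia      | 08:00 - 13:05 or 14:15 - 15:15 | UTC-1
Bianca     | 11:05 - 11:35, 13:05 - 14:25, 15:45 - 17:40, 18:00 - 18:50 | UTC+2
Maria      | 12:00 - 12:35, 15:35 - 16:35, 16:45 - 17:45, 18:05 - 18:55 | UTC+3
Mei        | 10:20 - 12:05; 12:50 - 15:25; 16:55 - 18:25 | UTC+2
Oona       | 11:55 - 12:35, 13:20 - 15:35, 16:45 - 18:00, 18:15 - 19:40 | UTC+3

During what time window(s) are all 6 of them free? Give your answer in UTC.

15:15-15:40

Teo in UTC: 13:25-16:20 (subtract 3h to convert from UTC+3).
Sofia in UTC: 09:00-14:05, 15:15-16:15 (add 1h to convert from UTC-1).
Bianca in UTC: 09:05-09:35, 11:05-12:25, 13:45-15:40, 16:00-16:50 (subtract 2h to convert from UTC+2).
Maria in UTC: 09:00-09:35, 12:35-13:35, 13:45-14:45, 15:05-15:55 (subtract 3h to convert from UTC+3).
Mei in UTC: 08:20-10:05, 10:50-13:25, 14:55-16:25 (subtract 2h to convert from UTC+2).
Oona in UTC: 08:55-09:35, 10:20-12:35, 13:45-15:00, 15:15-16:40 (subtract 3h to convert from UTC+3).
Teo ∩ Sofia: 13:25-14:05, 15:15-16:15.
Teo ∩ Sofia ∩ Bianca: 13:45-14:05, 15:15-15:40, 16:00-16:15.
Teo ∩ Sofia ∩ Bianca ∩ Maria: 13:45-14:05, 15:15-15:40.
Teo ∩ Sofia ∩ Bianca ∩ Maria ∩ Mei: 15:15-15:40.
Teo ∩ Sofia ∩ Bianca ∩ Maria ∩ Mei ∩ Oona: 15:15-15:40.
Those are the intersection windows.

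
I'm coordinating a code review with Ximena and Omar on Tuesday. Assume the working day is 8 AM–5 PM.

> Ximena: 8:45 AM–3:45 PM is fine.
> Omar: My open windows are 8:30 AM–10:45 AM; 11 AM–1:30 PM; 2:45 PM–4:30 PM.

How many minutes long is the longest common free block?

150

Ximena ∩ Omar: 08:45-10:45, 11:00-13:30, 14:45-15:45.
So the common availability across everyone is 08:45-10:45, 11:00-13:30, 14:45-15:45.
The longest is 11:00-13:30 at 150 minutes.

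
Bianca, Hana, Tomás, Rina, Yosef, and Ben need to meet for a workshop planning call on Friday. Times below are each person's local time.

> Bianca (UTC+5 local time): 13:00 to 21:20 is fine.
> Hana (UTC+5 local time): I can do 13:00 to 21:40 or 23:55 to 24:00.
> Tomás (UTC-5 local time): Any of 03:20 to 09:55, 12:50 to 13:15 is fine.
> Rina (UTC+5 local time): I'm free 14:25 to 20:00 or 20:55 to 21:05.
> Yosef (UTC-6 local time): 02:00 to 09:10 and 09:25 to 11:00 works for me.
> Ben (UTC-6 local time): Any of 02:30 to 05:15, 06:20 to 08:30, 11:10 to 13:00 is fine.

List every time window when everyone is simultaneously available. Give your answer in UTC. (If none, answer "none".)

09:25-11:15, 12:20-14:30

Bianca in UTC: 08:00-16:20 (subtract 5h to convert from UTC+5).
Hana in UTC: 08:00-16:40, 18:55-19:00 (subtract 5h to convert from UTC+5).
Tomás in UTC: 08:20-14:55, 17:50-18:15 (add 5h to convert from UTC-5).
Rina in UTC: 09:25-15:00, 15:55-16:05 (subtract 5h to convert from UTC+5).
Yosef in UTC: 08:00-15:10, 15:25-17:00 (add 6h to convert from UTC-6).
Ben in UTC: 08:30-11:15, 12:20-14:30, 17:10-19:00 (add 6h to convert from UTC-6).
Bianca ∩ Hana: 08:00-16:20.
Bianca ∩ Hana ∩ Tomás: 08:20-14:55.
Bianca ∩ Hana ∩ Tomás ∩ Rina: 09:25-14:55.
Bianca ∩ Hana ∩ Tomás ∩ Rina ∩ Yosef: 09:25-14:55.
Bianca ∩ Hana ∩ Tomás ∩ Rina ∩ Yosef ∩ Ben: 09:25-11:15, 12:20-14:30.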